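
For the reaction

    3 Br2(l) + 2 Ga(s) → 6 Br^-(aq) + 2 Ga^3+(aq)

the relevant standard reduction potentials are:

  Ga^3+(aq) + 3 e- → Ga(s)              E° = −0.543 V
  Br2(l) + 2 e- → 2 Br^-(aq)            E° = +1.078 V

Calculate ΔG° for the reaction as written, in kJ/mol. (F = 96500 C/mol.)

In the reaction as written Br2(l) is reduced, so the Br₂/Br⁻ couple is the cathode and Ga³⁺/Ga is the anode.
E°cell = +1.078 − (−0.543) = +1.621 V; balancing electrons gives n = 6.
ΔG° = −nFE°cell = −(6)(96500)(+1.621) J/mol = −939 kJ/mol.

−939 kJ/mol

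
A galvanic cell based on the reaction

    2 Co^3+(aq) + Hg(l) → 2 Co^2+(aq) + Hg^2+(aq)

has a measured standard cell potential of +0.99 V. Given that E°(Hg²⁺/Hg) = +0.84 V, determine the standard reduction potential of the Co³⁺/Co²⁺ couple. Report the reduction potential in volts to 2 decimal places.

+1.83 V

In the reaction as written the Co³⁺/Co²⁺ couple is reduced (cathode) and Hg²⁺/Hg is oxidized (anode), so E°cell = E°(Co³⁺/Co²⁺) − E°(Hg²⁺/Hg).
E°(Co³⁺/Co²⁺) = E°cell + E°(anode) = +0.99 + (+0.84) = +1.83 V.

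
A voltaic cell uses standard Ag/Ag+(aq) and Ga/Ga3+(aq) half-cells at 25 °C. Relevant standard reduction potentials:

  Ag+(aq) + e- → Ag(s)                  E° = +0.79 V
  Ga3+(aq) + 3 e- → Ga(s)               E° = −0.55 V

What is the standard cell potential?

+1.34 V

Of the two couples in this cell, the one with the more positive reduction potential is reduced at the cathode: here that is Ag⁺/Ag (+0.79 V); Ga³⁺/Ga (−0.55 V) is the anode.
E°cell = E°(cathode) − E°(anode) = +0.79 − (−0.55) = +1.34 V.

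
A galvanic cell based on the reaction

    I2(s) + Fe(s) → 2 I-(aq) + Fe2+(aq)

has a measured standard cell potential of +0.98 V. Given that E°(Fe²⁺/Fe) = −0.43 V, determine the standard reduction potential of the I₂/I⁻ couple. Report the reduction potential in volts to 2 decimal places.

In the reaction as written the I₂/I⁻ couple is reduced (cathode) and Fe²⁺/Fe is oxidized (anode), so E°cell = E°(I₂/I⁻) − E°(Fe²⁺/Fe).
E°(I₂/I⁻) = E°cell + E°(anode) = +0.98 + (−0.43) = +0.55 V.

+0.55 V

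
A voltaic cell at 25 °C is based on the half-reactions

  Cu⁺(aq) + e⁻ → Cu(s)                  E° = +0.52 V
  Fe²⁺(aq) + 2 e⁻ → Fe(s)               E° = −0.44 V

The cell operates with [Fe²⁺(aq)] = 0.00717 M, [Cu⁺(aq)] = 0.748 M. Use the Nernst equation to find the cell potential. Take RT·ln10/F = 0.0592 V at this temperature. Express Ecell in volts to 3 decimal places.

+1.016 V

The Cu⁺/Cu couple has the more positive E°, so it is the cathode; Fe²⁺/Fe is the anode.
The standard potential is +0.52 − (−0.44) = +0.96 V and the balanced reaction transfers n = 2 electrons.
For the overall reaction 2 Cu⁺(aq) + Fe(s) → 2 Cu(s) + Fe²⁺(aq), Q = [Fe²⁺(aq)] / [Cu⁺(aq)]^2 = 0.0128, giving log Q = −1.892.
E = E° − (0.0592/n)·log Q = +0.96 − (0.0592/2)(−1.892) = +1.016 V.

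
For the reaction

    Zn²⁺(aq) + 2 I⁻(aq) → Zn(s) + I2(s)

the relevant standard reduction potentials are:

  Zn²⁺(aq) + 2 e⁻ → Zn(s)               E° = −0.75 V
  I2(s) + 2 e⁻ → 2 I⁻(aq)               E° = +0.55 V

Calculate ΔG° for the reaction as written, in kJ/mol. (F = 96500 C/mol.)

In the reaction as written Zn²⁺(aq) is reduced, so the Zn²⁺/Zn couple is the cathode and I₂/I⁻ is the anode.
E°cell = −0.75 − (+0.55) = −1.30 V; balancing electrons gives n = 2.
ΔG° = −nFE°cell = −(2)(96500)(−1.30) J/mol = +251 kJ/mol.

+251 kJ/mol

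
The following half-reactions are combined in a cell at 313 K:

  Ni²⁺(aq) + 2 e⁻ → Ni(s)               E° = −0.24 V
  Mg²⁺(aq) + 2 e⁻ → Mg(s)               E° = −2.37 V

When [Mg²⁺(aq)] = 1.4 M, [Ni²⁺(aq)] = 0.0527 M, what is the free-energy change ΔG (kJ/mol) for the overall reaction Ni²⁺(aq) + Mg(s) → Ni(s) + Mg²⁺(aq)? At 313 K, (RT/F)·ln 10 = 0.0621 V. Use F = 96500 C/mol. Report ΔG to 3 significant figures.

−403 kJ/mol

With Ni²⁺/Ni reduced at the cathode, E°cell = −0.24 − (−2.37) = +2.13 V and n = 2.
Here Q = [Mg²⁺(aq)] / [Ni²⁺(aq)] = 26.6 (log Q = 1.424), giving E = +2.13 − (0.0621/2)·(1.424) = +2.0858 V.
Finally ΔG = −nFE = −(2)(96500 C/mol)(+2.0858 V) = −403 kJ/mol.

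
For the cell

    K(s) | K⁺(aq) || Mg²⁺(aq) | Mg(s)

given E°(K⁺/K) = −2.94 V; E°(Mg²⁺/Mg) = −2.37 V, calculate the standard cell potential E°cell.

By convention the left-hand electrode in cell notation is the anode (oxidation) and the right-hand electrode is the cathode (reduction).
E°cell = E°(right) − E°(left) = −2.37 − (−2.94) = +0.57 V.

+0.57 V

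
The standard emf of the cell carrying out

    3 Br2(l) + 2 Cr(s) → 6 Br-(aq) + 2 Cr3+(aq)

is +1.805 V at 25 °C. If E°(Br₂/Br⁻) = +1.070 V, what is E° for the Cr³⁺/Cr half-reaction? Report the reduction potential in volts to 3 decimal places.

−0.735 V

In the reaction as written the Br₂/Br⁻ couple is reduced (cathode) and Cr³⁺/Cr is oxidized (anode), so E°cell = E°(Br₂/Br⁻) − E°(Cr³⁺/Cr).
E°(Cr³⁺/Cr) = E°(cathode) − E°cell = +1.070 − (+1.805) = −0.735 V.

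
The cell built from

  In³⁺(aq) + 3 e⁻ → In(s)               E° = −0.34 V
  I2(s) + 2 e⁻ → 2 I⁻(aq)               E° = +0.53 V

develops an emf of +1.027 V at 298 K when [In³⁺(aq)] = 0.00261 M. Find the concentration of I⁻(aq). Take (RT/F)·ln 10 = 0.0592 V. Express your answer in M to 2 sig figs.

The I₂/I⁻ couple has the larger reduction potential, so it is the cathode: E°cell = +0.53 − (−0.34) = +0.87 V and n = 6.
Rearranging E = E° − (0.0592/n)·log Q gives log Q = 6(+0.87 − (+1.027))/0.0592 = −15.912.
For 3 I2(s) + 2 In(s) → 6 I⁻(aq) + 2 In³⁺(aq), the reaction quotient is Q = [I⁻(aq)]^6·[In³⁺(aq)]^2.
Isolating [I⁻(aq)] in Q = 10^{−15.912} yields log [I⁻(aq)] = −1.791, i.e. 0.016 M.

0.016 M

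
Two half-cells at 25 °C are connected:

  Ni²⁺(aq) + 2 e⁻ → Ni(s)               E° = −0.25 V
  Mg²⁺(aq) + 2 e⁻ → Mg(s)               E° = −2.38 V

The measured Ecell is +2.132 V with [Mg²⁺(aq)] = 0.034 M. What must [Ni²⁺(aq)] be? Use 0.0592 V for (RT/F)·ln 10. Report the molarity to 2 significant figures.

With Ni²⁺/Ni at the cathode and Mg²⁺/Mg at the anode, E°cell = −0.25 − (−2.38) = +2.13 V (n = 2).
Rearranging E = E° − (0.0592/n)·log Q gives log Q = 2(+2.13 − (+2.132))/0.0592 = −0.068.
The balanced reaction is Ni²⁺(aq) + Mg(s) → Ni(s) + Mg²⁺(aq), so Q = [Mg²⁺(aq)] / [Ni²⁺(aq)].
Isolating [Ni²⁺(aq)] in Q = 10^{−0.068} yields log [Ni²⁺(aq)] = −1.401, i.e. 0.040 M.

0.040 M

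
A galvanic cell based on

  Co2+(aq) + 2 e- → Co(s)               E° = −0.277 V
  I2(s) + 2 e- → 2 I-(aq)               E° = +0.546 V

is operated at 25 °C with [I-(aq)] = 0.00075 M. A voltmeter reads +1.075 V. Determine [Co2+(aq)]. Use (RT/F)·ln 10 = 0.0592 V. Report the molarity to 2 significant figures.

0.0054 M

With I₂/I⁻ at the cathode and Co²⁺/Co at the anode, E°cell = +0.546 − (−0.277) = +0.823 V (n = 2).
Rearranging E = E° − (0.0592/n)·log Q gives log Q = 2(+0.823 − (+1.075))/0.0592 = −8.514.
The balanced reaction is I2(s) + Co(s) → 2 I-(aq) + Co2+(aq), so Q = [I-(aq)]^2·[Co2+(aq)].
Solving for the unknown gives log [Co2+(aq)] = −2.264, so [Co2+(aq)] ≈ 0.0054 M.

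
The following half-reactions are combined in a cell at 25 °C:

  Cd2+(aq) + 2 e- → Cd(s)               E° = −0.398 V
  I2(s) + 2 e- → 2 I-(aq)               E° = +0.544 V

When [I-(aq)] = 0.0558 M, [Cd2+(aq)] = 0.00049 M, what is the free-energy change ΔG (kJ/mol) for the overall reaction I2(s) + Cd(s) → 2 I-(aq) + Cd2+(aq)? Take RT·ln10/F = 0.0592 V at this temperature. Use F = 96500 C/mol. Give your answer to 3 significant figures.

−215 kJ/mol

E°cell = +0.544 − (−0.398) = +0.942 V; the balanced reaction transfers n = 2 electrons.
Here Q = [I-(aq)]^2·[Cd2+(aq)] = 1.53×10^−6 (log Q = −5.817), giving E = +0.942 − (0.0592/2)·(−5.817) = +1.1142 V.
Then ΔG = −nFE = −2 × 96500 × +1.1142 J/mol = −215 kJ/mol.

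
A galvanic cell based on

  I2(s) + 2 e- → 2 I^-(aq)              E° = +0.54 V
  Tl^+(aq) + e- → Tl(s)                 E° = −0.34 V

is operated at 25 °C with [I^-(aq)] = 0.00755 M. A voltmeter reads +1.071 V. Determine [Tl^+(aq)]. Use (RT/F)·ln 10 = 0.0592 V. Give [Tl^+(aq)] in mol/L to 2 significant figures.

0.079 M

With I₂/I⁻ at the cathode and Tl⁺/Tl at the anode, E°cell = +0.54 − (−0.34) = +0.88 V (n = 2).
From the Nernst equation, log Q = n(E° − E)/0.0592 = 2·(+0.88 − (+1.071))/0.0592 = −6.453.
The balanced reaction is I2(s) + 2 Tl(s) → 2 I^-(aq) + 2 Tl^+(aq), so Q = [I^-(aq)]^2·[Tl^+(aq)]^2.
Isolating [Tl^+(aq)] in Q = 10^{−6.453} yields log [Tl^+(aq)] = −1.104, i.e. 0.079 M.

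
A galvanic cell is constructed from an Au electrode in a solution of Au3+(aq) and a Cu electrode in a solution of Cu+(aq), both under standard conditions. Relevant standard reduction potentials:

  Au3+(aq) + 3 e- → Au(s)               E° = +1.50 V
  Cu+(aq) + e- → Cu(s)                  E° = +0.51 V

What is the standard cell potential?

+0.99 V

The Au³⁺/Au couple has the higher E°, so Au ion is reduced (cathode) and Cu is oxidized (anode).
E°cell = E°(cathode) − E°(anode) = +1.50 − (+0.51) = +0.99 V.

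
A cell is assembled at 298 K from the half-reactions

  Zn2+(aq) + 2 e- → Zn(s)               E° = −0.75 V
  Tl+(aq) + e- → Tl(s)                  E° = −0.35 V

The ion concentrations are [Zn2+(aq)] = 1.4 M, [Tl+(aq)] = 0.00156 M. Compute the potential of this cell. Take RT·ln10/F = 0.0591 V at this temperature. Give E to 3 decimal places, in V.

The Tl⁺/Tl couple has the more positive E°, so it is the cathode; Zn²⁺/Zn is the anode.
E°cell = −0.35 − (−0.75) = +0.40 V, with n = 2 electrons transferred.
The balanced reaction is 2 Tl+(aq) + Zn(s) → 2 Tl(s) + Zn2+(aq), so Q = [Zn2+(aq)] / [Tl+(aq)]^2 = 5.75×10^5 and log Q = 5.760.
E = E° − (0.0591/n)·log Q = +0.40 − (0.0591/2)(5.760) = +0.230 V.

+0.230 V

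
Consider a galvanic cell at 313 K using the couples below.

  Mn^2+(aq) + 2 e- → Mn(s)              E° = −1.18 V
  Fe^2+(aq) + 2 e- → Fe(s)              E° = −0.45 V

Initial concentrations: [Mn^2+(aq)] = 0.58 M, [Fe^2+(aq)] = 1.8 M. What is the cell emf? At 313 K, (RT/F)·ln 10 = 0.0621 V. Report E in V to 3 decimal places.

Fe²⁺/Fe is reduced (cathode, E° = −0.45 V) and Mn²⁺/Mn is oxidized (anode).
E°cell = −0.45 − (−1.18) = +0.73 V, with n = 2 electrons transferred.
For the overall reaction Fe^2+(aq) + Mn(s) → Fe(s) + Mn^2+(aq), Q = [Mn^2+(aq)] / [Fe^2+(aq)] = 0.322, giving log Q = −0.492.
By the Nernst equation, E = +0.73 − (0.0621/2)·(−0.492) = +0.745 V.

+0.745 V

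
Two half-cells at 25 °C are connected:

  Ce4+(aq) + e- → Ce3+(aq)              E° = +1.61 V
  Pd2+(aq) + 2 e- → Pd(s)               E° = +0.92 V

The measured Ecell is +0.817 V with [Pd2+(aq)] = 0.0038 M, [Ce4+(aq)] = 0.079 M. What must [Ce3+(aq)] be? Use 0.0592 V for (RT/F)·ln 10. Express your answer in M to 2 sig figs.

0.0092 M

Ce⁴⁺/Ce³⁺ is the cathode (higher E°); E°cell = +1.61 − (+0.92) = +0.69 V with n = 2.
From the Nernst equation, log Q = n(E° − E)/0.0592 = 2·(+0.69 − (+0.817))/0.0592 = −4.291.
The balanced reaction is 2 Ce4+(aq) + Pd(s) → 2 Ce3+(aq) + Pd2+(aq), so Q = ([Ce3+(aq)]^2·[Pd2+(aq)]) / [Ce4+(aq)]^2.
Substituting the known concentrations and solving, log [Ce3+(aq)] = −2.038 and [Ce3+(aq)] = 0.0092 M.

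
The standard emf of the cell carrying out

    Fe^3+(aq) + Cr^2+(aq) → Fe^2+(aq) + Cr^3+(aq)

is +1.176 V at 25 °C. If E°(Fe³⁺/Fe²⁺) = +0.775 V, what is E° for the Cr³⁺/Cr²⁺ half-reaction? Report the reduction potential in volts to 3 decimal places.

−0.401 V

In the reaction as written the Fe³⁺/Fe²⁺ couple is reduced (cathode) and Cr³⁺/Cr²⁺ is oxidized (anode), so E°cell = E°(Fe³⁺/Fe²⁺) − E°(Cr³⁺/Cr²⁺).
E°(Cr³⁺/Cr²⁺) = E°(cathode) − E°cell = +0.775 − (+1.176) = −0.401 V.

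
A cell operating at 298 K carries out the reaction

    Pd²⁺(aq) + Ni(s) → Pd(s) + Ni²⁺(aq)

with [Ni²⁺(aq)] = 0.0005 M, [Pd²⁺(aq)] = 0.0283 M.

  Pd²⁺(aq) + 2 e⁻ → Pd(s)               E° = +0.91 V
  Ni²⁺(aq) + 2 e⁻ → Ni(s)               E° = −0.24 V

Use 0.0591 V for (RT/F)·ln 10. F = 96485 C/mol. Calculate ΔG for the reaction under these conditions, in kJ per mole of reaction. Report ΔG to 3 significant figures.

−232 kJ/mol

The standard cell potential is +0.91 − (−0.24) = +1.15 V, with n = 2 electrons in the balanced equation.
The reaction quotient is [Ni²⁺(aq)] / [Pd²⁺(aq)] = 0.0177; by Nernst, E = +1.15 − (0.0591/2)(−1.753) = +1.2018 V.
Finally ΔG = −nFE = −(2)(96485 C/mol)(+1.2018 V) = −232 kJ/mol.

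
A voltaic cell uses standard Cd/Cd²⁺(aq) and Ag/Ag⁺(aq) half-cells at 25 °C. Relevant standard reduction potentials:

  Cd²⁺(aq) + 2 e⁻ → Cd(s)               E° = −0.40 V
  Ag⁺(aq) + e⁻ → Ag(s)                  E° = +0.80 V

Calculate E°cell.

The Ag⁺/Ag couple has the higher E°, so Ag ion is reduced (cathode) and Cd is oxidized (anode).
E°cell = E°(cathode) − E°(anode) = +0.80 − (−0.40) = +1.20 V.

+1.20 V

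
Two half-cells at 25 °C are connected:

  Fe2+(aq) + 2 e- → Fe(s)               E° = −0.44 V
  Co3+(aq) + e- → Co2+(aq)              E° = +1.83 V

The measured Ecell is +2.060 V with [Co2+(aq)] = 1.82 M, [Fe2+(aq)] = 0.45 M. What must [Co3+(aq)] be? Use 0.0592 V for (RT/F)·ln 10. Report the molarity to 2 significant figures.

0.00035 M

The Co³⁺/Co²⁺ couple has the larger reduction potential, so it is the cathode: E°cell = +1.83 − (−0.44) = +2.27 V and n = 2.
Since E = E° − (0.0592/n)·log Q, log Q = n(E° − E)/0.0592 = 7.095.
Balancing electrons gives 2 Co3+(aq) + Fe(s) → 2 Co2+(aq) + Fe2+(aq); thus Q = ([Co2+(aq)]^2·[Fe2+(aq)]) / [Co3+(aq)]^2.
Solving for the unknown gives log [Co3+(aq)] = −3.461, so [Co3+(aq)] ≈ 0.00035 M.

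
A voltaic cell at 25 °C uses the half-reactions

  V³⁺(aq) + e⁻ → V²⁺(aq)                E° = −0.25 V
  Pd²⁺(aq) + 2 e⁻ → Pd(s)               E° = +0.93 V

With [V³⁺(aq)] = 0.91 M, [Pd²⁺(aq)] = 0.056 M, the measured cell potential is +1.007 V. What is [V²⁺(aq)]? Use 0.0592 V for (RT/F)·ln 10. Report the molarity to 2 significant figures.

0.0046 M

With Pd²⁺/Pd at the cathode and V³⁺/V²⁺ at the anode, E°cell = +0.93 − (−0.25) = +1.18 V (n = 2).
Since E = E° − (0.0592/n)·log Q, log Q = n(E° − E)/0.0592 = 5.845.
Balancing electrons gives Pd²⁺(aq) + 2 V²⁺(aq) → Pd(s) + 2 V³⁺(aq); thus Q = [V³⁺(aq)]^2 / ([Pd²⁺(aq)]·[V²⁺(aq)]^2).
Solving for the unknown gives log [V²⁺(aq)] = −2.338, so [V²⁺(aq)] ≈ 0.0046 M.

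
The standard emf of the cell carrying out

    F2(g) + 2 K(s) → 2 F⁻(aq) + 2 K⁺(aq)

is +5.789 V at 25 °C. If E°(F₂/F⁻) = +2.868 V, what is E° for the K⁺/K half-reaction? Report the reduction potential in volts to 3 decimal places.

−2.921 V

In the reaction as written the F₂/F⁻ couple is reduced (cathode) and K⁺/K is oxidized (anode), so E°cell = E°(F₂/F⁻) − E°(K⁺/K).
E°(K⁺/K) = E°(cathode) − E°cell = +2.868 − (+5.789) = −2.921 V.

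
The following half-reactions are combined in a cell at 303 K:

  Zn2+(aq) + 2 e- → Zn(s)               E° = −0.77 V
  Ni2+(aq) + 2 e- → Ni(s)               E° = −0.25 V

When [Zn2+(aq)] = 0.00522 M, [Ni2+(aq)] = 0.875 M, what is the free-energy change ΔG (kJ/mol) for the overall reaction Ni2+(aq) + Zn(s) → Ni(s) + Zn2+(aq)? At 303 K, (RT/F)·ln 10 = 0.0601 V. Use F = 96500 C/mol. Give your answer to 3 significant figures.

E°cell = −0.25 − (−0.77) = +0.52 V; the balanced reaction transfers n = 2 electrons.
The reaction quotient is [Zn2+(aq)] / [Ni2+(aq)] = 0.00597; by Nernst, E = +0.52 − (0.0601/2)(−2.224) = +0.5868 V.
Then ΔG = −nFE = −2 × 96500 × +0.5868 J/mol = −113 kJ/mol.

−113 kJ/mol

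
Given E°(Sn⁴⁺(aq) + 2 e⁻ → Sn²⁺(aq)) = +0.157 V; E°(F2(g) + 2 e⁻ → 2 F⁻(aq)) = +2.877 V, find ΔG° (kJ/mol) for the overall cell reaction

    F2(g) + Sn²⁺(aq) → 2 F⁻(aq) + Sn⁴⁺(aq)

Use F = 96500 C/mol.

−525 kJ/mol

In the reaction as written F2(g) is reduced, so the F₂/F⁻ couple is the cathode and Sn⁴⁺/Sn²⁺ is the anode.
E°cell = +2.877 − (+0.157) = +2.720 V; balancing electrons gives n = 2.
ΔG° = −nFE°cell = −(2)(96500)(+2.720) J/mol = −525 kJ/mol.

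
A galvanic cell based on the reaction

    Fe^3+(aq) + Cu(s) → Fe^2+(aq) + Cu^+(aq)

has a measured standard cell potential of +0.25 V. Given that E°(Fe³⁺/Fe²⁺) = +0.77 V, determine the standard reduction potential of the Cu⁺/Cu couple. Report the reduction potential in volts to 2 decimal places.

In the reaction as written the Fe³⁺/Fe²⁺ couple is reduced (cathode) and Cu⁺/Cu is oxidized (anode), so E°cell = E°(Fe³⁺/Fe²⁺) − E°(Cu⁺/Cu).
E°(Cu⁺/Cu) = E°(cathode) − E°cell = +0.77 − (+0.25) = +0.52 V.

+0.52 V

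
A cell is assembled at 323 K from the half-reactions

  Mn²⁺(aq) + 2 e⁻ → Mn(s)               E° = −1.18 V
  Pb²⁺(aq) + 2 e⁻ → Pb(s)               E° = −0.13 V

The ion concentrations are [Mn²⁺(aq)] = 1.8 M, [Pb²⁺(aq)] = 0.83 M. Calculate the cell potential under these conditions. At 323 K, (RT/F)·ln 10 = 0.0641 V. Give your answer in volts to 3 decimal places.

+1.039 V

The Pb²⁺/Pb couple has the more positive E°, so it is the cathode; Mn²⁺/Mn is the anode.
E°cell = −0.13 − (−1.18) = +1.05 V, with n = 2 electrons transferred.
Balancing gives Pb²⁺(aq) + Mn(s) → Pb(s) + Mn²⁺(aq); hence Q = [Mn²⁺(aq)] / [Pb²⁺(aq)] = 2.17 (log Q = 0.336).
E = E° − (0.0641/n)·log Q = +1.05 − (0.0641/2)(0.336) = +1.039 V.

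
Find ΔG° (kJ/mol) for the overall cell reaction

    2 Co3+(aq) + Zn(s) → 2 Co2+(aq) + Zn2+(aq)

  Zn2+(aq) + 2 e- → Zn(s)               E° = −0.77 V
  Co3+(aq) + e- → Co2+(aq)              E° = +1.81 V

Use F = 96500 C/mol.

−498 kJ/mol

In the reaction as written Co3+(aq) is reduced, so the Co³⁺/Co²⁺ couple is the cathode and Zn²⁺/Zn is the anode.
E°cell = +1.81 − (−0.77) = +2.58 V; balancing electrons gives n = 2.
ΔG° = −nFE°cell = −(2)(96500)(+2.58) J/mol = −498 kJ/mol.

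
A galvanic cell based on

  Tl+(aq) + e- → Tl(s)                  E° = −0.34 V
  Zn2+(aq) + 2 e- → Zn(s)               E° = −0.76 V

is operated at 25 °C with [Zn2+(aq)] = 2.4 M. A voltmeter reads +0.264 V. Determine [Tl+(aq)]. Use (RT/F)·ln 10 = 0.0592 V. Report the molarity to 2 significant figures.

With Tl⁺/Tl at the cathode and Zn²⁺/Zn at the anode, E°cell = −0.34 − (−0.76) = +0.42 V (n = 2).
Rearranging E = E° − (0.0592/n)·log Q gives log Q = 2(+0.42 − (+0.264))/0.0592 = 5.270.
The balanced reaction is 2 Tl+(aq) + Zn(s) → 2 Tl(s) + Zn2+(aq), so Q = [Zn2+(aq)] / [Tl+(aq)]^2.
Isolating [Tl+(aq)] in Q = 10^{5.270} yields log [Tl+(aq)] = −2.445, i.e. 0.0036 M.

0.0036 M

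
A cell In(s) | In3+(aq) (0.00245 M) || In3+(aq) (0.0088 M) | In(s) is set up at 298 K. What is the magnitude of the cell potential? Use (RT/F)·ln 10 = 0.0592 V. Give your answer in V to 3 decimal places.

For a concentration cell E°cell = 0, since both electrodes use the same couple.
The compartment with the higher In3+(aq) concentration (0.0088 M) acts as the cathode; ions are reduced there and produced at the dilute (0.00245 M) anode.
With n = 3, Ecell = −(0.0592/3)·log([dilute]/[conc]) = −(0.0592/3)·log(0.00245/0.0088) = +0.011 V.

0.011 V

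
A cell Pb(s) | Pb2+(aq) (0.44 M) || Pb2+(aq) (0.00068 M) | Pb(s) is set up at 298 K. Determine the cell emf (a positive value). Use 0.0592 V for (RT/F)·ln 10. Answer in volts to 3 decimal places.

0.083 V

For a concentration cell E°cell = 0, since both electrodes use the same couple.
The compartment with the higher Pb2+(aq) concentration (0.44 M) acts as the cathode; ions are reduced there and produced at the dilute (0.00068 M) anode.
With n = 2, Ecell = −(0.0592/2)·log([dilute]/[conc]) = −(0.0592/2)·log(0.00068/0.44) = +0.083 V.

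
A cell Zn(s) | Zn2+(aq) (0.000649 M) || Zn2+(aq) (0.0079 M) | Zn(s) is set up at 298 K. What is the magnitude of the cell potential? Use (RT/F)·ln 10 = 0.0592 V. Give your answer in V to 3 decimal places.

0.032 V

For a concentration cell E°cell = 0, since both electrodes use the same couple.
The compartment with the higher Zn2+(aq) concentration (0.0079 M) acts as the cathode; ions are reduced there and produced at the dilute (0.000649 M) anode.
With n = 2, Ecell = −(0.0592/2)·log([dilute]/[conc]) = −(0.0592/2)·log(0.000649/0.0079) = +0.032 V.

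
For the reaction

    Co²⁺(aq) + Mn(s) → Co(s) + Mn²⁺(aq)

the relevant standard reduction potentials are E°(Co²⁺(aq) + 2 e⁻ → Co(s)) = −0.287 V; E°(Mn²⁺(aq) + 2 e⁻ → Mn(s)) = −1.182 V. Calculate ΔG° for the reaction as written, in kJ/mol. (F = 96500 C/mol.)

−173 kJ/mol

In the reaction as written Co²⁺(aq) is reduced, so the Co²⁺/Co couple is the cathode and Mn²⁺/Mn is the anode.
E°cell = −0.287 − (−1.182) = +0.895 V; balancing electrons gives n = 2.
ΔG° = −nFE°cell = −(2)(96500)(+0.895) J/mol = −173 kJ/mol.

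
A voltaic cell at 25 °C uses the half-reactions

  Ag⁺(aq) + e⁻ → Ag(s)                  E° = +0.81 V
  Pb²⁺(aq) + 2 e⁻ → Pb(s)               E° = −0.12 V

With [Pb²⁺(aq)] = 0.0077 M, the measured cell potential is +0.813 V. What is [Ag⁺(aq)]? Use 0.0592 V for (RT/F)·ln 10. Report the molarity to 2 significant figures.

0.00093 M

Ag⁺/Ag is the cathode (higher E°); E°cell = +0.81 − (−0.12) = +0.93 V with n = 2.
Rearranging E = E° − (0.0592/n)·log Q gives log Q = 2(+0.93 − (+0.813))/0.0592 = 3.953.
For 2 Ag⁺(aq) + Pb(s) → 2 Ag(s) + Pb²⁺(aq), the reaction quotient is Q = [Pb²⁺(aq)] / [Ag⁺(aq)]^2.
Solving for the unknown gives log [Ag⁺(aq)] = −3.033, so [Ag⁺(aq)] ≈ 0.00093 M.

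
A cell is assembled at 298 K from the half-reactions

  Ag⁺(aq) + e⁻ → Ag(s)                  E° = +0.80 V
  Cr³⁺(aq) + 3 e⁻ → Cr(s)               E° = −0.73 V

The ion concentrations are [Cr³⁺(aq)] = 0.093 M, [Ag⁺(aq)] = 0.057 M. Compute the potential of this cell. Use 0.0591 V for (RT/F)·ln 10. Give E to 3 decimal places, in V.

+1.477 V

Since E°(Ag⁺/Ag) > E°(Cr³⁺/Cr), Ag⁺/Ag serves as the cathode.
The standard potential is +0.80 − (−0.73) = +1.53 V and the balanced reaction transfers n = 3 electrons.
The balanced reaction is 3 Ag⁺(aq) + Cr(s) → 3 Ag(s) + Cr³⁺(aq), so Q = [Cr³⁺(aq)] / [Ag⁺(aq)]^3 = 502 and log Q = 2.701.
By the Nernst equation, E = +1.53 − (0.0591/3)·(2.701) = +1.477 V.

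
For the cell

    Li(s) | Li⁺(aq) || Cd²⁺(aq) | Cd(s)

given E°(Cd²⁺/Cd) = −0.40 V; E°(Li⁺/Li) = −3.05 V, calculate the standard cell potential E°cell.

+2.65 V

By convention the left-hand electrode in cell notation is the anode (oxidation) and the right-hand electrode is the cathode (reduction).
E°cell = E°(right) − E°(left) = −0.40 − (−3.05) = +2.65 V.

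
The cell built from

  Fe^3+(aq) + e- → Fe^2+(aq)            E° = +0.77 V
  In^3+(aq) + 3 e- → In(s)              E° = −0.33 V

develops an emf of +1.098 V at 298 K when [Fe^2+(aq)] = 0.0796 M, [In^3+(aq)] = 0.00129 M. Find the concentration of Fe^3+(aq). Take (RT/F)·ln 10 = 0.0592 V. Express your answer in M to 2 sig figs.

With Fe³⁺/Fe²⁺ at the cathode and In³⁺/In at the anode, E°cell = +0.77 − (−0.33) = +1.10 V (n = 3).
From the Nernst equation, log Q = n(E° − E)/0.0592 = 3·(+1.10 − (+1.098))/0.0592 = 0.101.
For 3 Fe^3+(aq) + In(s) → 3 Fe^2+(aq) + In^3+(aq), the reaction quotient is Q = ([Fe^2+(aq)]^3·[In^3+(aq)]) / [Fe^3+(aq)]^3.
Solving for the unknown gives log [Fe^3+(aq)] = −2.096, so [Fe^3+(aq)] ≈ 0.0080 M.

0.0080 M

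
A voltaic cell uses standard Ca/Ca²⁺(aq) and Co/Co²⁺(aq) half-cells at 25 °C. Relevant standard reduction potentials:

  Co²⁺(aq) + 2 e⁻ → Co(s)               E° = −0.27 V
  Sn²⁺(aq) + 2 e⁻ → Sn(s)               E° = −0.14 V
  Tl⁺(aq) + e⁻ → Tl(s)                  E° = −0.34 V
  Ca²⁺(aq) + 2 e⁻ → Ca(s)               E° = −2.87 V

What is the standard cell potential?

+2.60 V

Of the two couples in this cell, the one with the more positive reduction potential is reduced at the cathode: here that is Co²⁺/Co (−0.27 V); Ca²⁺/Ca (−2.87 V) is the anode.
E°cell = E°(cathode) − E°(anode) = −0.27 − (−2.87) = +2.60 V.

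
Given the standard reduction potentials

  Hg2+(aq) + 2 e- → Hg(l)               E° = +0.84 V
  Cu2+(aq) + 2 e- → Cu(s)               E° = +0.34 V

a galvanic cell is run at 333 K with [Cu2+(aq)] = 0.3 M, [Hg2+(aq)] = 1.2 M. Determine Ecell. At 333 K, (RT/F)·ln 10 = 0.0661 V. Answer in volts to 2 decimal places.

The Hg²⁺/Hg couple has the more positive E°, so it is the cathode; Cu²⁺/Cu is the anode.
The standard potential is +0.84 − (+0.34) = +0.50 V and the balanced reaction transfers n = 2 electrons.
Balancing gives Hg2+(aq) + Cu(s) → Hg(l) + Cu2+(aq); hence Q = [Cu2+(aq)] / [Hg2+(aq)] = 0.25 (log Q = −0.602).
E = E° − (0.0661/n)·log Q = +0.50 − (0.0661/2)(−0.602) = +0.52 V.

+0.52 V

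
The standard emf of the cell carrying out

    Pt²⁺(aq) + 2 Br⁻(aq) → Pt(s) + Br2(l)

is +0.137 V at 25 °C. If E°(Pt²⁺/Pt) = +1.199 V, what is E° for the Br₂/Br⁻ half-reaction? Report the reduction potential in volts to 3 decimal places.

In the reaction as written the Pt²⁺/Pt couple is reduced (cathode) and Br₂/Br⁻ is oxidized (anode), so E°cell = E°(Pt²⁺/Pt) − E°(Br₂/Br⁻).
E°(Br₂/Br⁻) = E°(cathode) − E°cell = +1.199 − (+0.137) = +1.062 V.

+1.062 V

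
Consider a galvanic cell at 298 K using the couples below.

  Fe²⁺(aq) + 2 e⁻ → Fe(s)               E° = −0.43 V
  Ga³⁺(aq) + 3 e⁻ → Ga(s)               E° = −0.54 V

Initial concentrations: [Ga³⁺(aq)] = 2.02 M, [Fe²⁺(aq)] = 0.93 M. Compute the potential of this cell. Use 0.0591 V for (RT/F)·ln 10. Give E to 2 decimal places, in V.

+0.10 V

Fe²⁺/Fe is reduced (cathode, E° = −0.43 V) and Ga³⁺/Ga is oxidized (anode).
E°cell = E°cat − E°an = −0.43 − (−0.54) = +0.11 V; n = 6.
Balancing gives 3 Fe²⁺(aq) + 2 Ga(s) → 3 Fe(s) + 2 Ga³⁺(aq); hence Q = [Ga³⁺(aq)]^2 / [Fe²⁺(aq)]^3 = 5.07 (log Q = 0.705).
Applying E = E° − (RT ln10/nF)·log Q gives +0.11 − (0.0591/6)(0.705) = +0.10 V.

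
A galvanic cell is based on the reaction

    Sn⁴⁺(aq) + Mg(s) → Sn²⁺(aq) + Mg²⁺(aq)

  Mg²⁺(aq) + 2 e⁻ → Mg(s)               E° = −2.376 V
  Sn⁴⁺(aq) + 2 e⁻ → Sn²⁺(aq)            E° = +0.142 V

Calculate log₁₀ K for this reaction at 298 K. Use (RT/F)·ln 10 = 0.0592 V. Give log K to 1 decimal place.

log K = 85.1

The Sn⁴⁺/Sn²⁺ couple is reduced (cathode); E°cell = +0.142 − (−2.376) = +2.518 V with n = 2.
At equilibrium E = 0, so log K = nE°cell / 0.0592 = (2)(+2.518) / 0.0592 = 85.1.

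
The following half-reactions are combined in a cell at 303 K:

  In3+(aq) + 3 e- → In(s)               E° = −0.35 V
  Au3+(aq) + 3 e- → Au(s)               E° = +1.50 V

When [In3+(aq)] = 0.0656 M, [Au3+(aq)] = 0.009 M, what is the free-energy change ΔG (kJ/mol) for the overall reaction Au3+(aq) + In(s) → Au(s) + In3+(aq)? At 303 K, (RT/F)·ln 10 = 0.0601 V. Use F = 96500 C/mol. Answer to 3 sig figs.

−531 kJ/mol

E°cell = +1.50 − (−0.35) = +1.85 V; the balanced reaction transfers n = 3 electrons.
Here Q = [In3+(aq)] / [Au3+(aq)] = 7.29 (log Q = 0.863), giving E = +1.85 − (0.0601/3)·(0.863) = +1.8327 V.
Finally ΔG = −nFE = −(3)(96500 C/mol)(+1.8327 V) = −531 kJ/mol.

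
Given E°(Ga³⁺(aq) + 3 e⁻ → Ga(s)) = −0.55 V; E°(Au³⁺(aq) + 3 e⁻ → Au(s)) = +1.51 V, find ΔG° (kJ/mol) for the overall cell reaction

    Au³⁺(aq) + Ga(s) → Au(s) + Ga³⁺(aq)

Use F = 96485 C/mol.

−596 kJ/mol

In the reaction as written Au³⁺(aq) is reduced, so the Au³⁺/Au couple is the cathode and Ga³⁺/Ga is the anode.
E°cell = +1.51 − (−0.55) = +2.06 V; balancing electrons gives n = 3.
ΔG° = −nFE°cell = −(3)(96485)(+2.06) J/mol = −596 kJ/mol.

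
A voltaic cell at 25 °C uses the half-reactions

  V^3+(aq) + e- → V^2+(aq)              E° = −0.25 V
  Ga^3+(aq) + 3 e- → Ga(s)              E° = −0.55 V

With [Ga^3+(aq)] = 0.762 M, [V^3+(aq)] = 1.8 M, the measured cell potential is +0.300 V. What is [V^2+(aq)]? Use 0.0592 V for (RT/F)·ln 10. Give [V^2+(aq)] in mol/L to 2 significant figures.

2.0 M

With V³⁺/V²⁺ at the cathode and Ga³⁺/Ga at the anode, E°cell = −0.25 − (−0.55) = +0.30 V (n = 3).
From the Nernst equation, log Q = n(E° − E)/0.0592 = 3·(+0.30 − (+0.300))/0.0592 = 0.000.
For 3 V^3+(aq) + Ga(s) → 3 V^2+(aq) + Ga^3+(aq), the reaction quotient is Q = ([V^2+(aq)]^3·[Ga^3+(aq)]) / [V^3+(aq)]^3.
Substituting the known concentrations and solving, log [V^2+(aq)] = 0.295 and [V^2+(aq)] = 2.0 M.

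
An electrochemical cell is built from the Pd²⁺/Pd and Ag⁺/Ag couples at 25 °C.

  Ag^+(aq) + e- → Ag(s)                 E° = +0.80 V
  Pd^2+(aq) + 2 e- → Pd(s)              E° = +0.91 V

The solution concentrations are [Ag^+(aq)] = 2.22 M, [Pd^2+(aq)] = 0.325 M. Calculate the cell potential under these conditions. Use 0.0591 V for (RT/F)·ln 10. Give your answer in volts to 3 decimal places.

+0.075 V

Pd²⁺/Pd is reduced (cathode, E° = +0.91 V) and Ag⁺/Ag is oxidized (anode).
E°cell = E°cat − E°an = +0.91 − (+0.80) = +0.11 V; n = 2.
Balancing gives Pd^2+(aq) + 2 Ag(s) → Pd(s) + 2 Ag^+(aq); hence Q = [Ag^+(aq)]^2 / [Pd^2+(aq)] = 15.2 (log Q = 1.181).
Applying E = E° − (RT ln10/nF)·log Q gives +0.11 − (0.0591/2)(1.181) = +0.075 V.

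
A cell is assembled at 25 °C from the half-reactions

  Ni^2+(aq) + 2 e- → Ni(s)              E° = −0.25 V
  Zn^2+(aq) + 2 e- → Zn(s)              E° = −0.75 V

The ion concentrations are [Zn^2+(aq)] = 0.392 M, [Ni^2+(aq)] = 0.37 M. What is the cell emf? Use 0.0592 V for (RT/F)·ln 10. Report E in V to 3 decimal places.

+0.499 V

The Ni²⁺/Ni couple has the more positive E°, so it is the cathode; Zn²⁺/Zn is the anode.
E°cell = E°cat − E°an = −0.25 − (−0.75) = +0.50 V; n = 2.
Balancing gives Ni^2+(aq) + Zn(s) → Ni(s) + Zn^2+(aq); hence Q = [Zn^2+(aq)] / [Ni^2+(aq)] = 1.06 (log Q = 0.025).
Applying E = E° − (RT ln10/nF)·log Q gives +0.50 − (0.0592/2)(0.025) = +0.499 V.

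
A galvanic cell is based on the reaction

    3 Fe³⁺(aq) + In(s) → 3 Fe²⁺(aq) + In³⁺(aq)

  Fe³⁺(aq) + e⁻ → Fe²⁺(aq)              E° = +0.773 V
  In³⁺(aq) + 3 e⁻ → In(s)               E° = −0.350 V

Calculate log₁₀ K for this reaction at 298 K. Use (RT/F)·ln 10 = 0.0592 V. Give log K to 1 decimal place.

The Fe³⁺/Fe²⁺ couple is reduced (cathode); E°cell = +0.773 − (−0.350) = +1.123 V with n = 3.
At equilibrium E = 0, so log K = nE°cell / 0.0592 = (3)(+1.123) / 0.0592 = 56.9.

log K = 56.9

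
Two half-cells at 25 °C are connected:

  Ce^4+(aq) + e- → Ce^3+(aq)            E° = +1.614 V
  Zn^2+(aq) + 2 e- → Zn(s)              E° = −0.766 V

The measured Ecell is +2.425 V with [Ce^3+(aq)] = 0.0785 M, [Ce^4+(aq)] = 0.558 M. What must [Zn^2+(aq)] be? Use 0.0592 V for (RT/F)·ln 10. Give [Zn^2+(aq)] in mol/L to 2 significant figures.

1.5 M

With Ce⁴⁺/Ce³⁺ at the cathode and Zn²⁺/Zn at the anode, E°cell = +1.614 − (−0.766) = +2.380 V (n = 2).
From the Nernst equation, log Q = n(E° − E)/0.0592 = 2·(+2.380 − (+2.425))/0.0592 = −1.520.
The balanced reaction is 2 Ce^4+(aq) + Zn(s) → 2 Ce^3+(aq) + Zn^2+(aq), so Q = ([Ce^3+(aq)]^2·[Zn^2+(aq)]) / [Ce^4+(aq)]^2.
Substituting the known concentrations and solving, log [Zn^2+(aq)] = 0.184 and [Zn^2+(aq)] = 1.5 M.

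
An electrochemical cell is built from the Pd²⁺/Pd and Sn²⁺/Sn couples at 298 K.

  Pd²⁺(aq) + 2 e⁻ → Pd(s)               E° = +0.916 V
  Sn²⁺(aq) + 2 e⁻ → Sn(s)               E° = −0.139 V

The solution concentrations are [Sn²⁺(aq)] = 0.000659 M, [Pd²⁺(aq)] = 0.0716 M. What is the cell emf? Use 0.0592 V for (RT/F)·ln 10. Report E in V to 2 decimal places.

+1.12 V

The Pd²⁺/Pd couple has the more positive E°, so it is the cathode; Sn²⁺/Sn is the anode.
E°cell = E°cat − E°an = +0.916 − (−0.139) = +1.055 V; n = 2.
The balanced reaction is Pd²⁺(aq) + Sn(s) → Pd(s) + Sn²⁺(aq), so Q = [Sn²⁺(aq)] / [Pd²⁺(aq)] = 0.0092 and log Q = −2.036.
By the Nernst equation, E = +1.055 − (0.0592/2)·(−2.036) = +1.12 V.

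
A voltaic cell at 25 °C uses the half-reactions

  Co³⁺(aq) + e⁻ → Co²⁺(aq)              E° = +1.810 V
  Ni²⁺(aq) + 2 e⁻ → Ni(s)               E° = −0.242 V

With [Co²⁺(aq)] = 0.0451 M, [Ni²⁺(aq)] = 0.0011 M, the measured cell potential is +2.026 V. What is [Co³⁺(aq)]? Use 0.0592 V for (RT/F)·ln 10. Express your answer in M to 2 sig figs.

0.00054 M

With Co³⁺/Co²⁺ at the cathode and Ni²⁺/Ni at the anode, E°cell = +1.810 − (−0.242) = +2.052 V (n = 2).
Rearranging E = E° − (0.0592/n)·log Q gives log Q = 2(+2.052 − (+2.026))/0.0592 = 0.878.
The balanced reaction is 2 Co³⁺(aq) + Ni(s) → 2 Co²⁺(aq) + Ni²⁺(aq), so Q = ([Co²⁺(aq)]^2·[Ni²⁺(aq)]) / [Co³⁺(aq)]^2.
Isolating [Co³⁺(aq)] in Q = 10^{0.878} yields log [Co³⁺(aq)] = −3.264, i.e. 0.00054 M.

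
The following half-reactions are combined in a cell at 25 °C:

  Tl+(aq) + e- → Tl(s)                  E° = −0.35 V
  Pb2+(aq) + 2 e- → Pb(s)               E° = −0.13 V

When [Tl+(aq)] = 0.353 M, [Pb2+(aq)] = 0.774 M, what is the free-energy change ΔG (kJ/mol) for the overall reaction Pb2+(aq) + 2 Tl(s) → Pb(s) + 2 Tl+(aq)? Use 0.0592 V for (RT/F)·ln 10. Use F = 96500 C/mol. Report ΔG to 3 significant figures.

−47.0 kJ/mol

The standard cell potential is −0.13 − (−0.35) = +0.22 V, with n = 2 electrons in the balanced equation.
Here Q = [Tl+(aq)]^2 / [Pb2+(aq)] = 0.161 (log Q = −0.793), giving E = +0.22 − (0.0592/2)·(−0.793) = +0.2435 V.
Then ΔG = −nFE = −2 × 96500 × +0.2435 J/mol = −47.0 kJ/mol.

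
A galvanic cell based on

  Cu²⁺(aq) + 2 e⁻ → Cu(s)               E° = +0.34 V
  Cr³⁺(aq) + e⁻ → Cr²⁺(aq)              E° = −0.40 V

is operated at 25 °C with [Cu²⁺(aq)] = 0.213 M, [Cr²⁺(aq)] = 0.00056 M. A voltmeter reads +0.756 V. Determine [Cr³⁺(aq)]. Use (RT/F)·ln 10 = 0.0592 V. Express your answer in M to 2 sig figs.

The Cu²⁺/Cu couple has the larger reduction potential, so it is the cathode: E°cell = +0.34 − (−0.40) = +0.74 V and n = 2.
Since E = E° − (0.0592/n)·log Q, log Q = n(E° − E)/0.0592 = −0.541.
Balancing electrons gives Cu²⁺(aq) + 2 Cr²⁺(aq) → Cu(s) + 2 Cr³⁺(aq); thus Q = [Cr³⁺(aq)]^2 / ([Cu²⁺(aq)]·[Cr²⁺(aq)]^2).
Solving for the unknown gives log [Cr³⁺(aq)] = −3.858, so [Cr³⁺(aq)] ≈ 0.00014 M.

0.00014 M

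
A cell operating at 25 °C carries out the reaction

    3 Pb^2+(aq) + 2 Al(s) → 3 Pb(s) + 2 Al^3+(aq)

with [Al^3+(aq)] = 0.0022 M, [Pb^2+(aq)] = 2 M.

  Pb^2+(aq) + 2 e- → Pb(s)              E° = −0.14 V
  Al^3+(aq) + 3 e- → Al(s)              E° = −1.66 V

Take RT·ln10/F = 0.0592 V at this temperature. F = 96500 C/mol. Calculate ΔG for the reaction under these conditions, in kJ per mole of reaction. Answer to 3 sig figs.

With Pb²⁺/Pb reduced at the cathode, E°cell = −0.14 − (−1.66) = +1.52 V and n = 6.
Q = [Al^3+(aq)]^2 / [Pb^2+(aq)]^3 = 6.05×10^−7, so log Q = −6.218 and E = +1.52 − (0.0592/6)(−6.218) = +1.5814 V.
Then ΔG = −nFE = −6 × 96500 × +1.5814 J/mol = −916 kJ/mol.

−916 kJ/mol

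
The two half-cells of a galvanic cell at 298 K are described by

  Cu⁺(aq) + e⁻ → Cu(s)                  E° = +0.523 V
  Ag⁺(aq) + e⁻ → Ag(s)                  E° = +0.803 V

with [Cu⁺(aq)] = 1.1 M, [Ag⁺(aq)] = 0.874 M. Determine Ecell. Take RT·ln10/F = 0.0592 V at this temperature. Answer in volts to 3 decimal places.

Since E°(Ag⁺/Ag) > E°(Cu⁺/Cu), Ag⁺/Ag serves as the cathode.
E°cell = +0.803 − (+0.523) = +0.280 V, with n = 1 electron transferred.
The balanced reaction is Ag⁺(aq) + Cu(s) → Ag(s) + Cu⁺(aq), so Q = [Cu⁺(aq)] / [Ag⁺(aq)] = 1.26 and log Q = 0.100.
By the Nernst equation, E = +0.280 − (0.0592/1)·(0.100) = +0.274 V.

+0.274 V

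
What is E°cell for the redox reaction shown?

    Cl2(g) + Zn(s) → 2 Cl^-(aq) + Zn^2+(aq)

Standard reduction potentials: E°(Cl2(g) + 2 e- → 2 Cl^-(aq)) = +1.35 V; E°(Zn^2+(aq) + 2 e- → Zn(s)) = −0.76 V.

+2.11 V

In the reaction as written, Cl2(g) is reduced (cathode) and Zn^2+(aq) is produced by oxidation at the anode.
E°cell = E°(cathode) − E°(anode) = +1.35 − (−0.76) = +2.11 V.
The positive value indicates the reaction is spontaneous as written.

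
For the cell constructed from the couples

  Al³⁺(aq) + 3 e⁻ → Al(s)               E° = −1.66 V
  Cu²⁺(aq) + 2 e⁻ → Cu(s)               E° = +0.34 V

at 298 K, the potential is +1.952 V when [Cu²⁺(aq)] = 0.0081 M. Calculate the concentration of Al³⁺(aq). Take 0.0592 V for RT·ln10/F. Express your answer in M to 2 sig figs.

The Cu²⁺/Cu couple has the larger reduction potential, so it is the cathode: E°cell = +0.34 − (−1.66) = +2.00 V and n = 6.
From the Nernst equation, log Q = n(E° − E)/0.0592 = 6·(+2.00 − (+1.952))/0.0592 = 4.865.
The balanced reaction is 3 Cu²⁺(aq) + 2 Al(s) → 3 Cu(s) + 2 Al³⁺(aq), so Q = [Al³⁺(aq)]^2 / [Cu²⁺(aq)]^3.
Isolating [Al³⁺(aq)] in Q = 10^{4.865} yields log [Al³⁺(aq)] = −0.705, i.e. 0.20 M.

0.20 M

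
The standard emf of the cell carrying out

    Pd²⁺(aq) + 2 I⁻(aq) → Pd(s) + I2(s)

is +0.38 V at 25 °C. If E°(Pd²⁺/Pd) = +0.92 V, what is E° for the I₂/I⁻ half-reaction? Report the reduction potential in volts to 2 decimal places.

In the reaction as written the Pd²⁺/Pd couple is reduced (cathode) and I₂/I⁻ is oxidized (anode), so E°cell = E°(Pd²⁺/Pd) − E°(I₂/I⁻).
E°(I₂/I⁻) = E°(cathode) − E°cell = +0.92 − (+0.38) = +0.54 V.

+0.54 V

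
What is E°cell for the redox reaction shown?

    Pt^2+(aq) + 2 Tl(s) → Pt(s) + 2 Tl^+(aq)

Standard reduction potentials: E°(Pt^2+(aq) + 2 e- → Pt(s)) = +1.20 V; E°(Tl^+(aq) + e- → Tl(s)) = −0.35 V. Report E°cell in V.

Pt^2+(aq) gains electrons, so the Pt²⁺/Pt couple is the cathode; the Tl⁺/Tl couple is the anode.
E°cell = E°(cathode) − E°(anode) = +1.20 − (−0.35) = +1.55 V.
The positive value indicates the reaction is spontaneous as written.

+1.55 V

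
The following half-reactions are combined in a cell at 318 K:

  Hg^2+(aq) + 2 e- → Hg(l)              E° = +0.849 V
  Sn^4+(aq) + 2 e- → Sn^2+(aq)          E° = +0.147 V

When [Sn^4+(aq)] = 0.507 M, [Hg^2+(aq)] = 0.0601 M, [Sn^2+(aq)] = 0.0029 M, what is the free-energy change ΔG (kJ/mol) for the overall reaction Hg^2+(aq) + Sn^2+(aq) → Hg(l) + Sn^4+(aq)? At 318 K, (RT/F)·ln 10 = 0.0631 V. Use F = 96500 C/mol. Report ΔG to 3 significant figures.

With Hg²⁺/Hg reduced at the cathode, E°cell = +0.849 − (+0.147) = +0.702 V and n = 2.
Q = [Sn^4+(aq)] / ([Hg^2+(aq)]·[Sn^2+(aq)]) = 2.91×10^3, so log Q = 3.464 and E = +0.702 − (0.0631/2)(3.464) = +0.5927 V.
ΔG = −nFE = −(2)(96500)(+0.5927) J/mol = −114 kJ/mol.

−114 kJ/mol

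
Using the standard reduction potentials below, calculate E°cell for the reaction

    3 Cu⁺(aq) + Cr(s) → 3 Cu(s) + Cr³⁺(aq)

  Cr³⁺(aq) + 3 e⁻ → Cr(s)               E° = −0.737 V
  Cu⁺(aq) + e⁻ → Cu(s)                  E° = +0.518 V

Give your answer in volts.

In the reaction as written, Cu⁺(aq) is reduced (cathode) and Cr³⁺(aq) is produced by oxidation at the anode.
E°cell = E°(cathode) − E°(anode) = +0.518 − (−0.737) = +1.255 V.

+1.255 V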